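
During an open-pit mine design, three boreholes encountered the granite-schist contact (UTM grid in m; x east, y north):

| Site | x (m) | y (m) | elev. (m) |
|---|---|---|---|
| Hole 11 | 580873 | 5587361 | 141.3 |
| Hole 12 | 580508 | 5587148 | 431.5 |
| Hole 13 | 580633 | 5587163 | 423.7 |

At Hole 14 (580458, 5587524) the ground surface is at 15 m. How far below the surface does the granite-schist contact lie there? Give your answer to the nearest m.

Let the plane be z = a·x + b·y + c.
Hole 12−Hole 11: −365a − 213b = 290.2;  Hole 13−Hole 11: −240a − 198b = 282.4.
Solving gives a = 0.12726241, b = −1.58052009.
Then c = 141.3 − a·580873 − b·5587361 = 8757154.34.
At (580458, 5587524): z_contact = 73870.5 − 8831194.0 + 8757154.34 = -169.1 m.
Depth below ground = 15 − (-169.1) = 184 m.

184 m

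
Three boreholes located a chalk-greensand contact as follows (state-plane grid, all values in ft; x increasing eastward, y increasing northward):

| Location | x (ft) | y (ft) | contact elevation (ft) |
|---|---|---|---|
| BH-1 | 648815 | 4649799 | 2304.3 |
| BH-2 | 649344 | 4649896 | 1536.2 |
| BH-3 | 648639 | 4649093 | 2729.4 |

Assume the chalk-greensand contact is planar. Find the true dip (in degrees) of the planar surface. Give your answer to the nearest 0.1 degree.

55.0°

Let the plane be z = a·x + b·y + c.
BH-2−BH-1: 529a + 97b = −768.1;  BH-3−BH-1: −176a − 706b = 425.1.
Solving gives a = −1.40584, b = −0.25166.
Gradient magnitude |∇z| = √(a² + b²) = √(1.97638 + 0.06333) = 1.42819.
True dip = arctan(1.42819) = 55.0°, dipping toward E (azimuth ≈ 080°).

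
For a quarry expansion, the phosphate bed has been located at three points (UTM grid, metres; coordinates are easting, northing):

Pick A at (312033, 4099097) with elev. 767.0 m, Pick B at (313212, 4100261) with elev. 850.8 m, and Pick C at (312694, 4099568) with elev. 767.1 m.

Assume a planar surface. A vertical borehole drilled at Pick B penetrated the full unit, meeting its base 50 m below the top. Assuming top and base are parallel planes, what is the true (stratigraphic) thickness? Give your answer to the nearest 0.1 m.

47.7 m

Let the plane be z = a·easting + b·northing + c.
Pick B−Pick A: 1179a + 1164b = 83.8;  Pick C−Pick A: 661a + 471b = 0.1.
Solving gives a = −0.18381, b = 0.25817.
|∇z| = √(a²+b²) = 0.31692, so dip δ = arctan(0.31692) = 17.58°.
True thickness = vertical thickness × cos δ = 50 × cos 17.58° = 47.7 m.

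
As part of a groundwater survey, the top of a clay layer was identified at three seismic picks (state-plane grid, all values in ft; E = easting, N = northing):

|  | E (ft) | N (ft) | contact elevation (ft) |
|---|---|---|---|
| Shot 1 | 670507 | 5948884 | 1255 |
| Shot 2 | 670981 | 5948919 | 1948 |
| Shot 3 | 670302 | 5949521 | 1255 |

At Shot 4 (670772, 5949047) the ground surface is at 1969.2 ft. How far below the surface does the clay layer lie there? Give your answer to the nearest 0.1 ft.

Two edge vectors: Shot 1→Shot 2 = (474, 35, 693), Shot 1→Shot 3 = (-205, 637, 0).
Normal n = (Shot 1→Shot 2) × (Shot 1→Shot 3) = (-441441, -142065, 309113).
So ∂z/∂E = −n_x/n_z = 1.428089404 and ∂z/∂N = −n_y/n_z = 0.459589212.
Intercept c from Shot 1: 1255 − 957543.94 − 2734042.91 = −3690331.85.
At (670772, 5949047): z_contact = 957922.39 + 2734117.82 − 3690331.85 = 1708.36 ft.
Depth below ground = 1969.2 − 1708.36 = 260.8 ft.

260.8 ft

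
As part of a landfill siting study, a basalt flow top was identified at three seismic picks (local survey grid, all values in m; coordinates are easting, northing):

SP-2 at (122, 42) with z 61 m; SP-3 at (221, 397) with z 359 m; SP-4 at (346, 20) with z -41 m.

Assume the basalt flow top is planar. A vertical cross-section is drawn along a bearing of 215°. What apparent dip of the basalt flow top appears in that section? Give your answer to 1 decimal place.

29.4°

Let the plane be z = a·easting + b·northing + c.
SP-3−SP-2: 99a + 355b = 298;  SP-4−SP-2: 224a − 22b = −102.
Solving gives a = −0.36297, b = 0.94066.
Unit vector along 215° is (sin 215°, cos 215°) = (-0.5736, -0.8192).
Slope in that direction = a·(-0.5736) + b·(-0.8192) = −0.56235.
Apparent dip = arctan|0.56235| = 29.4° (true dip is 45.2°, so apparent ≤ true as expected).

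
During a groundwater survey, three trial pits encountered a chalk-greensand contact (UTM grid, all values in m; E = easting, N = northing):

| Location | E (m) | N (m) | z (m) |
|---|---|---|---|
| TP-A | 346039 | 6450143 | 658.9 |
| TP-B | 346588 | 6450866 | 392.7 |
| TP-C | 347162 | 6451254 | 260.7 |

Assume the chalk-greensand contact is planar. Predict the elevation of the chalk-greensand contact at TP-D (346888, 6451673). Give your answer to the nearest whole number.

83 m

Two edge vectors: TP-A→TP-B = (549, 723, -266.2), TP-A→TP-C = (1123, 1111, -398.2).
Normal n = (TP-A→TP-B) × (TP-A→TP-C) = (7849.6, -80330.8, -201990).
So ∂z/∂E = −n_x/n_z = 0.03886133 and ∂z/∂N = −n_y/n_z = −0.39769692.
Intercept c from TP-A: 658.9 − 13447.54 + 2565201.98 = 2552413.34.
At (346888, 6451673): z = 13480.5 − 2565810.5 + 2552413.34 = 83.4 m.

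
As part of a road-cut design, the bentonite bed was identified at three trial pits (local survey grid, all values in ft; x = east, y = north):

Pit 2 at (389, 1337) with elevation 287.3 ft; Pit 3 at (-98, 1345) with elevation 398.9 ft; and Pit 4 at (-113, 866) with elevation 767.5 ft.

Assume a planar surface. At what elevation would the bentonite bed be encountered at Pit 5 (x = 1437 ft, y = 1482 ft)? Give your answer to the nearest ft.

-76 ft

Let the plane be z = a·x + b·y + c.
Pit 3−Pit 2: −487a + 8b = 111.6;  Pit 4−Pit 2: −502a − 471b = 480.2.
Solving gives a = −0.24167, b = −0.76195.
Then c = 287.3 − a·389 − b·1337 = 1400.04.
At (1437, 1482): z = −347.3 − 1129.2 + 1400.04 = -76.5 ft.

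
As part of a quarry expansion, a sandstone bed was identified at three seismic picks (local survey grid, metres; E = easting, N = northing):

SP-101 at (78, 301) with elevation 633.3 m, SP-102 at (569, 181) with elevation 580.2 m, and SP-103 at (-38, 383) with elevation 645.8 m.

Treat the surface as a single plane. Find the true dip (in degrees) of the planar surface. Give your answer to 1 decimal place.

Let the plane be z = a·E + b·N + c.
SP-102−SP-101: 491a − 120b = −53.1;  SP-103−SP-101: −116a + 82b = 12.5.
Solving gives a = −0.10835, b = −0.00084.
Gradient magnitude |∇z| = √(a² + b²) = √(0.01174 + 0.00000) = 0.10835.
True dip = arctan(0.10835) = 6.2°, dipping toward E (azimuth ≈ 090°).

6.2°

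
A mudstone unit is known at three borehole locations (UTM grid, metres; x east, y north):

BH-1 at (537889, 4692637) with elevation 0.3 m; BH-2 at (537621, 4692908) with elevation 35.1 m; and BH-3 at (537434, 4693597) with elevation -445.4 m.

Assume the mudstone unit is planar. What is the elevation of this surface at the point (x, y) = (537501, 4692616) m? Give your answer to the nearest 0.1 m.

468.1 m

Let the plane be z = a·x + b·y + c.
BH-2−BH-1: −268a + 271b = 34.8;  BH-3−BH-1: −455a + 960b = −445.7.
Solving gives a = −1.150906512, b = −1.009752566.
Then c = 0.3 − a·537889 − b·4692637 = 5357462.50.
At (537501, 4692616): z = −618613.4 − 4738381.0 + 5357462.50 = 468.1 m.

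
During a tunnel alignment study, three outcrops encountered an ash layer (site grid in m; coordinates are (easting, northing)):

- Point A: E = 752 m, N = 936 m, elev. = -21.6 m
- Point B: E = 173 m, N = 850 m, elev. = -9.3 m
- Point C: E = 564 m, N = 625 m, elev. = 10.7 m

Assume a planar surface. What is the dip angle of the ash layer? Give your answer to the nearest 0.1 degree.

Let the plane be z = a·E + b·N + c.
Point B−Point A: −579a − 86b = 12.3;  Point C−Point A: −188a − 311b = 32.3.
Solving gives a = −0.00639, b = −0.10000.
Gradient magnitude |∇z| = √(a² + b²) = √(0.00004 + 0.01000) = 0.10020.
True dip = arctan(0.10020) = 5.7°, dipping toward N (azimuth ≈ 004°).

5.7°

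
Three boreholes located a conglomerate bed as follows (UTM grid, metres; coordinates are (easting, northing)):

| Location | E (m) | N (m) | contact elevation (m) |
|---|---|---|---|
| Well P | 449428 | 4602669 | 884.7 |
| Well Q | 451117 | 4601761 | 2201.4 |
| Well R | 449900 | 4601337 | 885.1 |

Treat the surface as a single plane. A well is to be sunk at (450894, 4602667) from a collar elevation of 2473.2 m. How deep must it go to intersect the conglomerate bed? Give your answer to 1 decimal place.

Let the plane be z = a·E + b·N + c.
Well Q−Well P: 1689a − 908b = 1316.7;  Well R−Well P: 472a − 1332b = 0.4.
Solving gives a = 0.962831188, b = 0.340883124.
Then c = 884.7 − a·449428 − b·4602669 = −2000810.78.
At (450894, 4602667): z_contact = 434134.81 + 1568971.50 − 2000810.78 = 2295.53 m.
Depth below ground = 2473.2 − 2295.53 = 177.7 m.

177.7 m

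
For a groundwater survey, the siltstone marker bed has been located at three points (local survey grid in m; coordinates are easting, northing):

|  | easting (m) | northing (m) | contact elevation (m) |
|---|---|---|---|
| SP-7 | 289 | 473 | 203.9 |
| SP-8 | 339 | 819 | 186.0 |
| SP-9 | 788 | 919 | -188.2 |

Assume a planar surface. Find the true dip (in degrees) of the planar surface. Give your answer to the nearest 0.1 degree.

40.4°

Two edge vectors: SP-7→SP-8 = (50, 346, -17.9), SP-7→SP-9 = (499, 446, -392.1).
Normal n = (SP-7→SP-8) × (SP-7→SP-9) = (-127683.2, 10672.9, -150354).
So ∂z/∂easting = −n_x/n_z = −0.84922 and ∂z/∂northing = −n_y/n_z = 0.07099.
Gradient magnitude |∇z| = √(a² + b²) = √(0.72117 + 0.00504) = 0.85218.
True dip = arctan(0.85218) = 40.4°, dipping toward E (azimuth ≈ 095°).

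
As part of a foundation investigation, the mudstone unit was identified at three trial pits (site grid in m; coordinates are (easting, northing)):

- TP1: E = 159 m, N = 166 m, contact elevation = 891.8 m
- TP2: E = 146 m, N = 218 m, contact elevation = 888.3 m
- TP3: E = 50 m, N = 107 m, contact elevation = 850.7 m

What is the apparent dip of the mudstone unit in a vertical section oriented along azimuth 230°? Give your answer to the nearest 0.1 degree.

16.4°

Let the plane be z = a·E + b·N + c.
TP2−TP1: −13a + 52b = −3.5;  TP3−TP1: −109a − 59b = −41.1.
Solving gives a = 0.36421, b = 0.02375.
Unit vector along 230° is (sin 230°, cos 230°) = (-0.7660, -0.6428).
Slope in that direction = a·(-0.7660) + b·(-0.6428) = −0.29427.
Apparent dip = arctan|0.29427| = 16.4° (true dip is 20.1°, so apparent ≤ true as expected).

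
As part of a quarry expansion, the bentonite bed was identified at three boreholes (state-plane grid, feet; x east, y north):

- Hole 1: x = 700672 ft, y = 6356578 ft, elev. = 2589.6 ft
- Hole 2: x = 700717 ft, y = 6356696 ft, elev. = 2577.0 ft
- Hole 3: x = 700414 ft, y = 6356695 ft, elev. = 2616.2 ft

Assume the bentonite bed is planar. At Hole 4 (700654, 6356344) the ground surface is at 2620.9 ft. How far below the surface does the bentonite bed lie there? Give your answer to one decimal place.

15.5 ft

Let the plane be z = a·x + b·y + c.
Hole 2−Hole 1: 45a + 118b = −12.6;  Hole 3−Hole 1: −258a + 117b = 26.6.
Solving gives a = −0.129183119, b = −0.057514912.
Then c = 2589.6 − a·700672 − b·6356578 = 458702.62.
At (700654, 6356344): z_contact = −90512.67 − 365584.57 + 458702.62 = 2605.38 ft.
Depth below ground = 2620.9 − 2605.38 = 15.5 ft.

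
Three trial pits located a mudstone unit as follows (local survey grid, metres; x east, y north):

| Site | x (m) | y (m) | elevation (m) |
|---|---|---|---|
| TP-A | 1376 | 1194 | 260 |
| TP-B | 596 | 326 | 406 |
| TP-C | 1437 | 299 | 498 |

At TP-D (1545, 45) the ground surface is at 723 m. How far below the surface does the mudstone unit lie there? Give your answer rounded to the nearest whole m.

148 m

Let the plane be z = a·x + b·y + c.
TP-B−TP-A: −780a − 868b = 146;  TP-C−TP-A: 61a − 895b = 238.
Solving gives a = 0.10108, b = −0.25903.
Then c = 260 − a·1376 − b·1194 = 430.20.
At (1545, 45): z_contact = 156.2 − 11.7 + 430.20 = 574.7 m.
Depth below ground = 723 − 574.7 = 148 m.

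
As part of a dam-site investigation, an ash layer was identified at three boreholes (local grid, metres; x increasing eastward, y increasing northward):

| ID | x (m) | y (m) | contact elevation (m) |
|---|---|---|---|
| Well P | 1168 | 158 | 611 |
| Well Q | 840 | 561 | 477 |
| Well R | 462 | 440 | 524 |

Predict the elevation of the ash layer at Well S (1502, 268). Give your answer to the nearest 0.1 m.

Two edge vectors: Well P→Well Q = (-328, 403, -134), Well P→Well R = (-706, 282, -87).
Normal n = (Well P→Well Q) × (Well P→Well R) = (2727, 66068, 192022).
So ∂z/∂x = −n_x/n_z = −0.014201 and ∂z/∂y = −n_y/n_z = −0.344065.
Intercept c from Well P: 611 + 16.59 + 54.36 = 681.95.
At (1502, 268): z = −21.3 − 92.2 + 681.95 = 568.4 m.

568.4 m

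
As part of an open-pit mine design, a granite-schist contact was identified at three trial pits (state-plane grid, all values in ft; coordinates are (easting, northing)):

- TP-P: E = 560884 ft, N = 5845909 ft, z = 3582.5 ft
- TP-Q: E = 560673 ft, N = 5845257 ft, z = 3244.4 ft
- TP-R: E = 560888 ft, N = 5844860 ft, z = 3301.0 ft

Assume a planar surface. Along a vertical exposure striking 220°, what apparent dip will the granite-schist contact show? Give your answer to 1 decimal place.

35.0°

Two edge vectors: TP-P→TP-Q = (-211, -652, -338.1), TP-P→TP-R = (4, -1049, -281.5).
Normal n = (TP-P→TP-Q) × (TP-P→TP-R) = (-171128.9, -60748.9, 223947).
So ∂z/∂E = −n_x/n_z = 0.76415 and ∂z/∂N = −n_y/n_z = 0.27126.
Unit vector along 220° is (sin 220°, cos 220°) = (-0.6428, -0.7660).
Slope in that direction = a·(-0.6428) + b·(-0.7660) = −0.69899.
Apparent dip = arctan|0.69899| = 35.0° (true dip is 39.0°, so apparent ≤ true as expected).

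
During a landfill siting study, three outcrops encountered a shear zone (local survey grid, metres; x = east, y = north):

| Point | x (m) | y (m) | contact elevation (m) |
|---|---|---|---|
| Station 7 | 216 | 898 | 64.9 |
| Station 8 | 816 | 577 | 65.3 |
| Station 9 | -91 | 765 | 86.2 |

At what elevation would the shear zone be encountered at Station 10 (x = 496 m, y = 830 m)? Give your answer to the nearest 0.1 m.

59.2 m

Let the plane be z = a·x + b·y + c.
Station 8−Station 7: 600a − 321b = 0.4;  Station 9−Station 7: −307a − 133b = 21.3.
Solving gives a = −0.03804, b = −0.07235.
Then c = 64.9 − a·216 − b·898 = 138.08.
At (496, 830): z = −18.9 − 60.0 + 138.08 = 59.2 m.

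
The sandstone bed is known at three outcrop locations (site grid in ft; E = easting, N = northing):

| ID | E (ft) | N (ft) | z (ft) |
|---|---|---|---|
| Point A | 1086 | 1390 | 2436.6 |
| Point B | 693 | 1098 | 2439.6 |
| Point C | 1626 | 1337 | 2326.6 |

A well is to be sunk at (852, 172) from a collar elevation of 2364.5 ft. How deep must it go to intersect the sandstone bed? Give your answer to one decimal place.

Let the plane be z = a·E + b·N + c.
Point B−Point A: −393a − 292b = 3;  Point C−Point A: 540a − 53b = −110.
Solving gives a = −0.180826, b = 0.233097.
Then c = 2436.6 − a·1086 − b·1390 = 2308.97.
At (852, 172): z_contact = −154.06 + 40.09 + 2308.97 = 2195.00 ft.
Depth below ground = 2364.5 − 2195.00 = 169.5 ft.

169.5 ft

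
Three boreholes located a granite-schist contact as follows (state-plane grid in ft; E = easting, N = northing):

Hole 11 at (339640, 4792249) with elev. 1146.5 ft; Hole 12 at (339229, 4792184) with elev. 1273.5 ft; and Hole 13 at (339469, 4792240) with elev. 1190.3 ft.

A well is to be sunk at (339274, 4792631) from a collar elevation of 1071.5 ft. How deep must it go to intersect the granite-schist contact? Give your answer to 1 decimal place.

Let the plane be z = a·E + b·N + c.
Hole 12−Hole 11: −411a − 65b = 127;  Hole 13−Hole 11: −171a − 9b = 43.8.
Solving gives a = −0.229773463, b = −0.500970874.
Then c = 1146.5 − a·339640 − b·4792249 = 2479963.93.
At (339274, 4792631): z_contact = −77956.16 − 2400968.54 + 2479963.93 = 1039.23 ft.
Depth below ground = 1071.5 − 1039.23 = 32.3 ft.

32.3 ft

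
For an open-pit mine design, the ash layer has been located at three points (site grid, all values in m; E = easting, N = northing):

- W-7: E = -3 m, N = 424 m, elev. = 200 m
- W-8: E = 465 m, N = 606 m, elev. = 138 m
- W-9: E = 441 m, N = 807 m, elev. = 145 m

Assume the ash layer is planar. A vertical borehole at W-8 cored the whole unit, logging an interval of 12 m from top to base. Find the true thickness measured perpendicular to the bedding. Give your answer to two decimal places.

Let the plane be z = a·E + b·N + c.
W-8−W-7: 468a + 182b = −62;  W-9−W-7: 444a + 383b = −55.
Solving gives a = −0.13954, b = 0.01816.
|∇z| = √(a²+b²) = 0.14072, so dip δ = arctan(0.14072) = 8.01°.
True thickness = vertical thickness × cos δ = 12 × cos 8.01° = 11.88 m.

11.88 m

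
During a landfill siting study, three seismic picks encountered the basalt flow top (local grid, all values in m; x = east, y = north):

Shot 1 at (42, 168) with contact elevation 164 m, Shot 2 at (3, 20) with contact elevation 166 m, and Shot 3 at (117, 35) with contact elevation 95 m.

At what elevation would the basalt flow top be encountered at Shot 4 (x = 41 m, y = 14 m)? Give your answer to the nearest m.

141 m

Two edge vectors: Shot 1→Shot 2 = (-39, -148, 2), Shot 1→Shot 3 = (75, -133, -69).
Normal n = (Shot 1→Shot 2) × (Shot 1→Shot 3) = (10478, -2541, 16287).
So ∂z/∂x = −n_x/n_z = −0.64334 and ∂z/∂y = −n_y/n_z = 0.15601.
Intercept c from Shot 1: 164 + 27.02 − 26.21 = 164.81.
At (41, 14): z = −26.4 + 2.2 + 164.81 = 140.6 m.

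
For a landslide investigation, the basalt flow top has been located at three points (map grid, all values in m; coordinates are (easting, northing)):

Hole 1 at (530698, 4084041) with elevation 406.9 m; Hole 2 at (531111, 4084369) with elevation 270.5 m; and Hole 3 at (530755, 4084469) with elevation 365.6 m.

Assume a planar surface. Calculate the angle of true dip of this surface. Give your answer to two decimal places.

Let the plane be z = a·E + b·N + c.
Hole 2−Hole 1: 413a + 328b = −136.4;  Hole 3−Hole 1: 57a + 428b = −41.3.
Solving gives a = −0.28363, b = −0.05872.
Gradient magnitude |∇z| = √(a² + b²) = √(0.08045 + 0.00345) = 0.28964.
True dip = arctan(0.28964) = 16.15°, dipping toward ENE (azimuth ≈ 078°).

16.15°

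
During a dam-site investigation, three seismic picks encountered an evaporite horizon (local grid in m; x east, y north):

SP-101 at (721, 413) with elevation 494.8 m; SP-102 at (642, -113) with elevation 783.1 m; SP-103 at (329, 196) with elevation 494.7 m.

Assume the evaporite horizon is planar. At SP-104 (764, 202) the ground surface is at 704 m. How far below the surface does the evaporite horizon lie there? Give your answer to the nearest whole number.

Let the plane be z = a·x + b·y + c.
SP-102−SP-101: −79a − 526b = 288.3;  SP-103−SP-101: −392a − 217b = −0.1.
Solving gives a = 0.33120, b = −0.59784.
Then c = 494.8 − a·721 − b·413 = 502.91.
At (764, 202): z_contact = 253.0 − 120.8 + 502.91 = 635.2 m.
Depth below ground = 704 − 635.2 = 69 m.

69 m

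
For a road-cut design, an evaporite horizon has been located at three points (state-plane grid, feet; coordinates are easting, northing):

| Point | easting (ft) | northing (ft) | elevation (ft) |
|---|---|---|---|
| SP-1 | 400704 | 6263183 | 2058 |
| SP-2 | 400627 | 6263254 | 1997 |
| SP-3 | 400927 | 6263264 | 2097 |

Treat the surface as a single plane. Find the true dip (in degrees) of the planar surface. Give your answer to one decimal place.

Let the plane be z = a·easting + b·northing + c.
SP-2−SP-1: −77a + 71b = −61;  SP-3−SP-1: 223a + 81b = 39.
Solving gives a = 0.34934, b = −0.48029.
Gradient magnitude |∇z| = √(a² + b²) = √(0.12204 + 0.23068) = 0.59390.
True dip = arctan(0.59390) = 30.7°, dipping toward NW (azimuth ≈ 324°).

30.7°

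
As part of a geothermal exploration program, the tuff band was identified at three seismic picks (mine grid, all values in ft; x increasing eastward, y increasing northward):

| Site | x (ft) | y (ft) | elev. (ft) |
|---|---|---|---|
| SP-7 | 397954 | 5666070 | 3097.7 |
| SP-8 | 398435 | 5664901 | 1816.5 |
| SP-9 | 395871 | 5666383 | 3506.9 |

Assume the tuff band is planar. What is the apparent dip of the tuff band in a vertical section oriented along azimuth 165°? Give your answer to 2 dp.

46.50°

Two edge vectors: SP-7→SP-8 = (481, -1169, -1281.2), SP-7→SP-9 = (-2083, 313, 409.2).
Normal n = (SP-7→SP-8) × (SP-7→SP-9) = (-77339.2, 2471914.4, -2284474).
So ∂z/∂x = −n_x/n_z = −0.03385 and ∂z/∂y = −n_y/n_z = 1.08205.
Unit vector along 165° is (sin 165°, cos 165°) = (0.2588, -0.9659).
Slope in that direction = a·(0.2588) + b·(-0.9659) = −1.05394.
Apparent dip = arctan|1.05394| = 46.50° (true dip is 47.3°, so apparent ≤ true as expected).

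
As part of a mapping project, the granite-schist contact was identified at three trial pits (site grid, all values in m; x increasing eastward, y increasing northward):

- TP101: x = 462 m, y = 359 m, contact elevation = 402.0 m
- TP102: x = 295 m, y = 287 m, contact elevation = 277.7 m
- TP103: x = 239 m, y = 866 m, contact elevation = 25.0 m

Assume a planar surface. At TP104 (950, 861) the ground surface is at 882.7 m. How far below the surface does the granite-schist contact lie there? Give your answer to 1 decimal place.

219.5 m

Let the plane be z = a·x + b·y + c.
TP102−TP101: −167a − 72b = −124.3;  TP103−TP101: −223a + 507b = −377.
Solving gives a = 0.89515, b = −0.34986.
Then c = 402 − a·462 − b·359 = 114.04.
At (950, 861): z_contact = 850.39 − 301.23 + 114.04 = 663.20 m.
Depth below ground = 882.7 − 663.20 = 219.5 m.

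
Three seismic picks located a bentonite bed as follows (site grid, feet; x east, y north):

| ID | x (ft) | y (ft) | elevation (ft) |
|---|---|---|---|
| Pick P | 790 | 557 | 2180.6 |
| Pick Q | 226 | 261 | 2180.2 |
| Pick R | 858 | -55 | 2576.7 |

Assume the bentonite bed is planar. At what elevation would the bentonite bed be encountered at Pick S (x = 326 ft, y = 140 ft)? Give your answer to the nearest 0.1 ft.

Two edge vectors: Pick P→Pick Q = (-564, -296, -0.4), Pick P→Pick R = (68, -612, 396.1).
Normal n = (Pick P→Pick Q) × (Pick P→Pick R) = (-117490.4, 223373.2, 365296).
So ∂z/∂x = −n_x/n_z = 0.32163 and ∂z/∂y = −n_y/n_z = −0.61149.
Intercept c from Pick P: 2180.6 − 254.09 + 340.60 = 2267.11.
At (326, 140): z = 104.9 − 85.6 + 2267.11 = 2286.4 ft.

2286.4 ft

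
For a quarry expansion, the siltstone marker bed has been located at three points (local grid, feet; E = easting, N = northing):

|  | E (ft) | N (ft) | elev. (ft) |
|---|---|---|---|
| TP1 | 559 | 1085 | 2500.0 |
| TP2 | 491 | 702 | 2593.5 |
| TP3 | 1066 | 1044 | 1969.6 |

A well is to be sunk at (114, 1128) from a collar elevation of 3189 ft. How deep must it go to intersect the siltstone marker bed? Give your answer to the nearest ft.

Two edge vectors: TP1→TP2 = (-68, -383, 93.5), TP1→TP3 = (507, -41, -530.4).
Normal n = (TP1→TP2) × (TP1→TP3) = (206976.7, 11337.3, 196969).
So ∂z/∂E = −n_x/n_z = −1.05081 and ∂z/∂N = −n_y/n_z = −0.05756.
Intercept c from TP1: 2500 + 587.40 + 62.45 = 3149.85.
At (114, 1128): z_contact = −119.8 − 64.9 + 3149.85 = 2965.1 ft.
Depth below ground = 3189 − 2965.1 = 224 ft.

224 ft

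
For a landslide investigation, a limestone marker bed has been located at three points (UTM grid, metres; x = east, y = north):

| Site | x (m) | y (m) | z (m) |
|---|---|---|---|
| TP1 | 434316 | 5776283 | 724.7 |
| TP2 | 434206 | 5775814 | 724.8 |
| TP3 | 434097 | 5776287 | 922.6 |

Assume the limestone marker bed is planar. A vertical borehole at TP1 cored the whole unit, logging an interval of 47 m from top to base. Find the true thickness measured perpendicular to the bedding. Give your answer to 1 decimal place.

34.5 m

Two edge vectors: TP1→TP2 = (-110, -469, 0.1), TP1→TP3 = (-219, 4, 197.9).
Normal n = (TP1→TP2) × (TP1→TP3) = (-92815.5, 21747.1, -103151).
So ∂z/∂x = −n_x/n_z = −0.89980 and ∂z/∂y = −n_y/n_z = 0.21083.
|∇z| = √(a²+b²) = 0.92417, so dip δ = arctan(0.92417) = 42.74°.
True thickness = vertical thickness × cos δ = 47 × cos 42.74° = 34.5 m.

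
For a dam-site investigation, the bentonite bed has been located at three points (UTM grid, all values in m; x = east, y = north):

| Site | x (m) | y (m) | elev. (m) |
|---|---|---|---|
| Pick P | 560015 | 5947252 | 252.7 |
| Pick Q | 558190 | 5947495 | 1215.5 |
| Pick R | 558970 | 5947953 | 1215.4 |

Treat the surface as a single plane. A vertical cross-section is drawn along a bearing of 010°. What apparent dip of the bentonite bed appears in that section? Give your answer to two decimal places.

Two edge vectors: Pick P→Pick Q = (-1825, 243, 962.8), Pick P→Pick R = (-1045, 701, 962.7).
Normal n = (Pick P→Pick Q) × (Pick P→Pick R) = (-440986.7, 750801.5, -1025390).
So ∂z/∂x = −n_x/n_z = −0.43007 and ∂z/∂y = −n_y/n_z = 0.73221.
Unit vector along 010° is (sin 10°, cos 10°) = (0.1736, 0.9848).
Slope in that direction = a·(0.1736) + b·(0.9848) = 0.64641.
Apparent dip = arctan|0.64641| = 32.88° (true dip is 40.3°, so apparent ≤ true as expected).

32.88°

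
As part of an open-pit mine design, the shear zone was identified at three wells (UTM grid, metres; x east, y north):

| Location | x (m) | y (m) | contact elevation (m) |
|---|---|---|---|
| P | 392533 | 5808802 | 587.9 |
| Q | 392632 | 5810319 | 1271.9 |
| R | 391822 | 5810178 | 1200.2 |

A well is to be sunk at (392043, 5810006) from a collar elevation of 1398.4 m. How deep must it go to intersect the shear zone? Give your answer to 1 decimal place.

273.4 m

Two edge vectors: P→Q = (99, 1517, 684), P→R = (-711, 1376, 612.3).
Normal n = (P→Q) × (P→R) = (-12324.9, -546941.7, 1214811).
So ∂z/∂x = −n_x/n_z = 0.010145529 and ∂z/∂y = −n_y/n_z = 0.450227813.
Intercept c from P: 587.9 − 3982.45 − 2615284.22 = −2618678.78.
At (392043, 5810006): z_contact = 3977.48 + 2615826.30 − 2618678.78 = 1125.00 m.
Depth below ground = 1398.4 − 1125.00 = 273.4 m.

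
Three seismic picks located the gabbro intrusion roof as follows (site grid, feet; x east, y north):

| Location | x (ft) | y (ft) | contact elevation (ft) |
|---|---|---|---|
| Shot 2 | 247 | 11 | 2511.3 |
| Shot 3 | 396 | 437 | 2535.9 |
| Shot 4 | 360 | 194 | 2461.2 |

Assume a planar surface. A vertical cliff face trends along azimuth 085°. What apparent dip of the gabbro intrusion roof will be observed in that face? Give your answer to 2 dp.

49.98°

Let the plane be z = a·x + b·y + c.
Shot 3−Shot 2: 149a + 426b = 24.6;  Shot 4−Shot 2: 113a + 183b = −50.1.
Solving gives a = −1.23829, b = 0.49086.
Unit vector along 085° is (sin 85°, cos 85°) = (0.9962, 0.0872).
Slope in that direction = a·(0.9962) + b·(0.0872) = −1.19080.
Apparent dip = arctan|1.19080| = 49.98° (true dip is 53.1°, so apparent ≤ true as expected).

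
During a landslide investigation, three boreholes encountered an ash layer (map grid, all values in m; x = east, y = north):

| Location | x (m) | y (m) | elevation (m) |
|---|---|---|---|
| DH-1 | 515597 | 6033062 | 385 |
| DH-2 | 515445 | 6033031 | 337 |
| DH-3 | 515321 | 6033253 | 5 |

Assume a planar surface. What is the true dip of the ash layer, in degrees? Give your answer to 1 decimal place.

Let the plane be z = a·x + b·y + c.
DH-2−DH-1: −152a − 31b = −48;  DH-3−DH-1: −276a + 191b = −380.
Solving gives a = 0.55731, b = −1.18421.
Gradient magnitude |∇z| = √(a² + b²) = √(0.31059 + 1.40235) = 1.30879.
True dip = arctan(1.30879) = 52.6°, dipping toward NNW (azimuth ≈ 335°).

52.6°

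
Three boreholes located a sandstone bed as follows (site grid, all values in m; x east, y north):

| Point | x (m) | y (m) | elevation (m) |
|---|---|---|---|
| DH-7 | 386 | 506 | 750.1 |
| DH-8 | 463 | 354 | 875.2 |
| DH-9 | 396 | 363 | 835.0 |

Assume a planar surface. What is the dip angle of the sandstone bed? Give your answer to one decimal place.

37.4°

Two edge vectors: DH-7→DH-8 = (77, -152, 125.1), DH-7→DH-9 = (10, -143, 84.9).
Normal n = (DH-7→DH-8) × (DH-7→DH-9) = (4984.5, -5286.3, -9491).
So ∂z/∂x = −n_x/n_z = 0.52518 and ∂z/∂y = −n_y/n_z = −0.55698.
Gradient magnitude |∇z| = √(a² + b²) = √(0.27582 + 0.31023) = 0.76553.
True dip = arctan(0.76553) = 37.4°, dipping toward NW (azimuth ≈ 317°).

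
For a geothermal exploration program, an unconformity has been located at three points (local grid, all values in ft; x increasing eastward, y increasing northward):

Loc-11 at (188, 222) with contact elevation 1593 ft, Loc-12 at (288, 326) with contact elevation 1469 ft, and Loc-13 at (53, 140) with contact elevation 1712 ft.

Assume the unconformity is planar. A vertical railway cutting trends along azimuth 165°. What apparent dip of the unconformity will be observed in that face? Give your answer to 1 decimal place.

35.1°

Let the plane be z = a·x + b·y + c.
Loc-12−Loc-11: 100a + 104b = −124;  Loc-13−Loc-11: −135a − 82b = 119.
Solving gives a = −0.37808, b = −0.82877.
Unit vector along 165° is (sin 165°, cos 165°) = (0.2588, -0.9659).
Slope in that direction = a·(0.2588) + b·(-0.9659) = 0.70267.
Apparent dip = arctan|0.70267| = 35.1° (true dip is 42.3°, so apparent ≤ true as expected).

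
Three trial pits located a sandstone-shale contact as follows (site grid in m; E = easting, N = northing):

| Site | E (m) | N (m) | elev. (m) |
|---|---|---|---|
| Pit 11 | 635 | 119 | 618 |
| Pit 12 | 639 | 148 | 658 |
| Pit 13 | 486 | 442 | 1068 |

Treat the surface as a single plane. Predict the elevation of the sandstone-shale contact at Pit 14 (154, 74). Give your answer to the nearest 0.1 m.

Let the plane be z = a·E + b·N + c.
Pit 12−Pit 11: 4a + 29b = 40;  Pit 13−Pit 11: −149a + 323b = 450.
Solving gives a = −0.02316, b = 1.38250.
Then c = 618 − a·635 − b·119 = 468.19.
At (154, 74): z = −3.6 + 102.3 + 468.19 = 566.9 m.

566.9 m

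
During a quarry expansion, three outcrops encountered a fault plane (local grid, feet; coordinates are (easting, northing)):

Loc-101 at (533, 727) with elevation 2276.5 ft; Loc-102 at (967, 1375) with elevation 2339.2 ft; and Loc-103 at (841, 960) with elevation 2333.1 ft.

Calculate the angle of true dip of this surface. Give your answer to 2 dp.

12.97°

Two edge vectors: Loc-101→Loc-102 = (434, 648, 62.7), Loc-101→Loc-103 = (308, 233, 56.6).
Normal n = (Loc-101→Loc-102) × (Loc-101→Loc-103) = (22067.7, -5252.8, -98462).
So ∂z/∂E = −n_x/n_z = 0.22412 and ∂z/∂N = −n_y/n_z = −0.05335.
Gradient magnitude |∇z| = √(a² + b²) = √(0.05023 + 0.00285) = 0.23039.
True dip = arctan(0.23039) = 12.97°, dipping toward WNW (azimuth ≈ 283°).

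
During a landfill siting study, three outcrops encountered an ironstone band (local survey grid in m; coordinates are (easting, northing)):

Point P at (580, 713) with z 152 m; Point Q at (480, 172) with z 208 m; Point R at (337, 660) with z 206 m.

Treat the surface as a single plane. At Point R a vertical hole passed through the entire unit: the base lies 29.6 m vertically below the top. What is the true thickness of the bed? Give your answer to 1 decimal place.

28.9 m

Two edge vectors: Point P→Point Q = (-100, -541, 56), Point P→Point R = (-243, -53, 54).
Normal n = (Point P→Point Q) × (Point P→Point R) = (-26246, -8208, -126163).
So ∂z/∂E = −n_x/n_z = −0.20803 and ∂z/∂N = −n_y/n_z = −0.06506.
|∇z| = √(a²+b²) = 0.21797, so dip δ = arctan(0.21797) = 12.30°.
True thickness = vertical thickness × cos δ = 29.6 × cos 12.30° = 28.9 m.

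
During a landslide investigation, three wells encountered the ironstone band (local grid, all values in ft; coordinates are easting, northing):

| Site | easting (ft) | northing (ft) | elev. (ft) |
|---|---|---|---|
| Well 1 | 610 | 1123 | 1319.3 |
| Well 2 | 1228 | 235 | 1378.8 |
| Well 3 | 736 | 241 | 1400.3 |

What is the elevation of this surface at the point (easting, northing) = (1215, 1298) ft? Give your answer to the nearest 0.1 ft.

Two edge vectors: Well 1→Well 2 = (618, -888, 59.5), Well 1→Well 3 = (126, -882, 81).
Normal n = (Well 1→Well 2) × (Well 1→Well 3) = (-19449, -42561, -433188).
So ∂z/∂easting = −n_x/n_z = −0.044897 and ∂z/∂northing = −n_y/n_z = −0.098251.
Intercept c from Well 1: 1319.3 + 27.39 + 110.34 = 1457.02.
At (1215, 1298): z = −54.6 − 127.5 + 1457.02 = 1274.9 ft.

1274.9 ft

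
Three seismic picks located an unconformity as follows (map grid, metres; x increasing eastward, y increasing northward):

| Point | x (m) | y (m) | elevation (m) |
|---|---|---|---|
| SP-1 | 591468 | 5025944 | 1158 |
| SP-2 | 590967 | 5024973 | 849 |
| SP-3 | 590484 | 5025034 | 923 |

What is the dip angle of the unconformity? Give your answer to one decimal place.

Two edge vectors: SP-1→SP-2 = (-501, -971, -309), SP-1→SP-3 = (-984, -910, -235).
Normal n = (SP-1→SP-2) × (SP-1→SP-3) = (-53005, 186321, -499554).
So ∂z/∂x = −n_x/n_z = −0.10610 and ∂z/∂y = −n_y/n_z = 0.37297.
Gradient magnitude |∇z| = √(a² + b²) = √(0.01126 + 0.13911) = 0.38777.
True dip = arctan(0.38777) = 21.2°, dipping toward SSE (azimuth ≈ 164°).

21.2°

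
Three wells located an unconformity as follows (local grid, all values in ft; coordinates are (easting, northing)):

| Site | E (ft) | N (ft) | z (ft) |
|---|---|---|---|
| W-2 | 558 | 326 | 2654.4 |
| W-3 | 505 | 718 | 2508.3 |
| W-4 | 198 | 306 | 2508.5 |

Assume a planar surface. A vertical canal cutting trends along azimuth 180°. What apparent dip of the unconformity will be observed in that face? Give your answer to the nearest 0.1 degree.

17.5°

Two edge vectors: W-2→W-3 = (-53, 392, -146.1), W-2→W-4 = (-360, -20, -145.9).
Normal n = (W-2→W-3) × (W-2→W-4) = (-60114.8, 44863.3, 142180).
So ∂z/∂E = −n_x/n_z = 0.42281 and ∂z/∂N = −n_y/n_z = −0.31554.
Unit vector along 180° is (sin 180°, cos 180°) = (0.0000, -1.0000).
Slope in that direction = a·(0.0000) + b·(-1.0000) = 0.31554.
Apparent dip = arctan|0.31554| = 17.5° (true dip is 27.8°, so apparent ≤ true as expected).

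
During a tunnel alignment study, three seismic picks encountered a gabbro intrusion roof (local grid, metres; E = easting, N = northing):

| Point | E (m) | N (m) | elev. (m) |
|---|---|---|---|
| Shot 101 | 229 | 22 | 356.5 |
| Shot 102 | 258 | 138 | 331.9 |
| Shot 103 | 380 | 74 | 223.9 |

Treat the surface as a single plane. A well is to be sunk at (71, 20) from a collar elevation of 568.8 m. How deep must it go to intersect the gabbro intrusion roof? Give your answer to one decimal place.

73.1 m

Let the plane be z = a·E + b·N + c.
Shot 102−Shot 101: 29a + 116b = −24.6;  Shot 103−Shot 101: 151a + 52b = −132.6.
Solving gives a = −0.88096, b = 0.00817.
Then c = 356.5 − a·229 − b·22 = 558.06.
At (71, 20): z_contact = −62.55 + 0.16 + 558.06 = 495.68 m.
Depth below ground = 568.8 − 495.68 = 73.1 m.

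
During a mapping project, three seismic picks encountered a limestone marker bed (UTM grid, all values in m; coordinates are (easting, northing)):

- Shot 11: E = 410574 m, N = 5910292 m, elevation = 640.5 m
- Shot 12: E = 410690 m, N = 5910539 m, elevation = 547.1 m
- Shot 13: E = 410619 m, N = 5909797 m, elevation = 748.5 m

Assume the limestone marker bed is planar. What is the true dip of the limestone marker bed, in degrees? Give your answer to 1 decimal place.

Let the plane be z = a·E + b·N + c.
Shot 12−Shot 11: 116a + 247b = −93.4;  Shot 13−Shot 11: 45a − 495b = 108.
Solving gives a = −0.28536, b = −0.24412.
Gradient magnitude |∇z| = √(a² + b²) = √(0.08143 + 0.05960) = 0.37553.
True dip = arctan(0.37553) = 20.6°, dipping toward NE (azimuth ≈ 049°).

20.6°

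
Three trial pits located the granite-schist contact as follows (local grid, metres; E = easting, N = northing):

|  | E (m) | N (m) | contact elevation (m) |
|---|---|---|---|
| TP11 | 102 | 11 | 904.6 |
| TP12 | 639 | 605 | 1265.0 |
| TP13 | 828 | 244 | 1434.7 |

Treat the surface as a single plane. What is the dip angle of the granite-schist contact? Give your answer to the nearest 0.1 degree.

37.2°

Two edge vectors: TP11→TP12 = (537, 594, 360.4), TP11→TP13 = (726, 233, 530.1).
Normal n = (TP11→TP12) × (TP11→TP13) = (230906.2, -23013.3, -306123).
So ∂z/∂E = −n_x/n_z = 0.75429 and ∂z/∂N = −n_y/n_z = −0.07518.
Gradient magnitude |∇z| = √(a² + b²) = √(0.56896 + 0.00565) = 0.75803.
True dip = arctan(0.75803) = 37.2°, dipping toward W (azimuth ≈ 276°).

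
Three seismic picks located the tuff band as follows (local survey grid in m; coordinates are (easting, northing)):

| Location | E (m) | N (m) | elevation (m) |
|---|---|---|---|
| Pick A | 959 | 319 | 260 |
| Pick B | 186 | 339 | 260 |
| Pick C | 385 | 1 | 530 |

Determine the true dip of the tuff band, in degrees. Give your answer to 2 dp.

Let the plane be z = a·E + b·N + c.
Pick B−Pick A: −773a + 20b = 0;  Pick C−Pick A: −574a − 318b = 270.
Solving gives a = −0.02099, b = −0.81117.
Gradient magnitude |∇z| = √(a² + b²) = √(0.00044 + 0.65800) = 0.81144.
True dip = arctan(0.81144) = 39.06°, dipping toward N (azimuth ≈ 001°).

39.06°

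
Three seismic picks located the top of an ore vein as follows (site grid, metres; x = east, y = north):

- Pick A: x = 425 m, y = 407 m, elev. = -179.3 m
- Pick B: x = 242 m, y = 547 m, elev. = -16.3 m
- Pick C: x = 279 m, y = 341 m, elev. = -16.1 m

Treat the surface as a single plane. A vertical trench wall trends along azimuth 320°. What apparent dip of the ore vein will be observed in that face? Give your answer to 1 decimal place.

27.5°

Two edge vectors: Pick A→Pick B = (-183, 140, 163), Pick A→Pick C = (-146, -66, 163.2).
Normal n = (Pick A→Pick B) × (Pick A→Pick C) = (33606, 6067.6, 32518).
So ∂z/∂x = −n_x/n_z = −1.03346 and ∂z/∂y = −n_y/n_z = −0.18659.
Unit vector along 320° is (sin 320°, cos 320°) = (-0.6428, 0.7660).
Slope in that direction = a·(-0.6428) + b·(0.7660) = 0.52136.
Apparent dip = arctan|0.52136| = 27.5° (true dip is 46.4°, so apparent ≤ true as expected).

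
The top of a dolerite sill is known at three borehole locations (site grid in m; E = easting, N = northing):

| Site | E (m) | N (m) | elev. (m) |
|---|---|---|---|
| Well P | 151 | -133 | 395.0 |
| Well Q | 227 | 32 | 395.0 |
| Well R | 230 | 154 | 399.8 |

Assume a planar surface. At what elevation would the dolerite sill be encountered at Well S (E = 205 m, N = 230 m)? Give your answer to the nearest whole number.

Two edge vectors: Well P→Well Q = (76, 165, 0), Well P→Well R = (79, 287, 4.8).
Normal n = (Well P→Well Q) × (Well P→Well R) = (792, -364.8, 8777).
So ∂z/∂E = −n_x/n_z = −0.09024 and ∂z/∂N = −n_y/n_z = 0.04156.
Intercept c from Well P: 395 + 13.63 + 5.53 = 414.15.
At (205, 230): z = −18.5 + 9.6 + 414.15 = 405.2 m.

405 m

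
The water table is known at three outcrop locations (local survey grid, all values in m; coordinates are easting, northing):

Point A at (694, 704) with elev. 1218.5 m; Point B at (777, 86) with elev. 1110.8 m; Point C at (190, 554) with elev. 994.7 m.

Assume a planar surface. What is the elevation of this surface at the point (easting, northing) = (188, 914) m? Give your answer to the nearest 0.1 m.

1074.9 m

Let the plane be z = a·easting + b·northing + c.
Point B−Point A: 83a − 618b = −107.7;  Point C−Point A: −504a − 150b = −223.8.
Solving gives a = 0.37711, b = 0.22492.
Then c = 1218.5 − a·694 − b·704 = 798.44.
At (188, 914): z = 70.9 + 205.6 + 798.44 = 1074.9 m.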